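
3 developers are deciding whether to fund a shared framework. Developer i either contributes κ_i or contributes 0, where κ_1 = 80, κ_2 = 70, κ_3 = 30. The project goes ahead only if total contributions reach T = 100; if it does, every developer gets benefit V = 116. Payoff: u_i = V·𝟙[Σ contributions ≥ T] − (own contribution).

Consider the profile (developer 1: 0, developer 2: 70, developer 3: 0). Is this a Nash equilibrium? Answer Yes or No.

Total = 70 < 100: not provided.
Developer 1 (pledges 0, payoff 0): pledging 80 → total 150, payoff 36. Profitable deviation.

No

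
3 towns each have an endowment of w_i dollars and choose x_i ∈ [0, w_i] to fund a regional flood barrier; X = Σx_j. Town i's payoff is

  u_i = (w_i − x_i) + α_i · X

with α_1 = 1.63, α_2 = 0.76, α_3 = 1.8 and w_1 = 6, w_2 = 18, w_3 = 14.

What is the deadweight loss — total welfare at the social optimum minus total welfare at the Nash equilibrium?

∂u_i/∂x_i = α_i − 1, so town i contributes w_i if α_i > 1, else 0.
α_i > 1 for i ∈ {1, 3}; NE contributions (6, 0, 14), X = 20.
W^NE = Σw_i − X^NE + (Σα_i)·X^NE = 38 + 3.19·20 = 101.8.
Planner: ∂(Σu_j)/∂x_i = Σα_j − 1 = 3.19 > 0, so everyone contributes w_i; X^SO = 38, W^SO = 38 + 3.19·38 = 159.22.
Deadweight loss = 57.42.

57.42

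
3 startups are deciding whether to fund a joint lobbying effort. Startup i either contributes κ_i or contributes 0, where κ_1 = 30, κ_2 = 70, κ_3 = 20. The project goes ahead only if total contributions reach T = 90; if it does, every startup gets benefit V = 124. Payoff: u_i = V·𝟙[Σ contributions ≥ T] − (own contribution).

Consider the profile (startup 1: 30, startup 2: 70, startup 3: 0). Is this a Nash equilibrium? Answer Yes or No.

Total = 100 ≥ 90: provided.
Startup 1 (pledges 30, payoff 94): dropping to 0 → total 70, payoff 0. No gain.
Startup 2 (pledges 70, payoff 54): dropping to 0 → total 30, payoff 0. No gain.
Startup 3 (pledges 0, payoff 124): pledging 20 → total 120, payoff 104. No gain.

Yes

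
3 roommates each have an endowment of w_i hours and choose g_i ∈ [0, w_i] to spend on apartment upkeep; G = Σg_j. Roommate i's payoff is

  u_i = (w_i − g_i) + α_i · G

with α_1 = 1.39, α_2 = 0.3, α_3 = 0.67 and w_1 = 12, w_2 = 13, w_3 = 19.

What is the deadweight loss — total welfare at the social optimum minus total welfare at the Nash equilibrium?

43.52

∂u_i/∂g_i = α_i − 1, so roommate i contributes w_i if α_i > 1, else 0.
α_i > 1 for i ∈ {1}; NE contributions (12, 0, 0), G = 12.
W^NE = Σw_i − G^NE + (Σα_i)·G^NE = 44 + 1.36·12 = 60.32.
Planner: ∂(Σu_j)/∂g_i = Σα_j − 1 = 1.36 > 0, so everyone contributes w_i; G^SO = 44, W^SO = 44 + 1.36·44 = 103.84.
Deadweight loss = 43.52.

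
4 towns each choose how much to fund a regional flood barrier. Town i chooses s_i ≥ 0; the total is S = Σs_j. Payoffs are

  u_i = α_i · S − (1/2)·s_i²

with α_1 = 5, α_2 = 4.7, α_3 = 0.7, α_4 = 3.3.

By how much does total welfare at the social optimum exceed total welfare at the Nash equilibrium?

216.925

Town i's FOC: ∂u_i/∂s_i = α_i − s_i = 0, so s_i* = α_i.
NE contributions = (5, 4.7, 0.7, 3.3); S = 13.7.
W^NE = (Σα)·S − ½Σα_i² = 13.7² − ½·58.47 = 158.455.
Planner sets s_i = Σα_j = 13.7 for every i, so S^SO = 4·13.7 = 54.8.
W^SO = (Σα)·S^SO − ½·4·(Σα)² = (4/2)·13.7² = 375.38.
Deadweight loss = W^SO − W^NE = 216.925.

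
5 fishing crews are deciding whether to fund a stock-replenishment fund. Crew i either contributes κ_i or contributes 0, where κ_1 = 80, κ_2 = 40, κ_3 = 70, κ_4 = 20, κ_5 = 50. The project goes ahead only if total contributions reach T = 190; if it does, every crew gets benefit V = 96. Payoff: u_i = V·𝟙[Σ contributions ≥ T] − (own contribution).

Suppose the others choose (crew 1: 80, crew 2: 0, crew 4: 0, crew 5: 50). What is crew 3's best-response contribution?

Others' total = 130. Contributing 70 brings total to 200 ≥ 190: gain V − κ_3 = 26.
Best response: 70.

70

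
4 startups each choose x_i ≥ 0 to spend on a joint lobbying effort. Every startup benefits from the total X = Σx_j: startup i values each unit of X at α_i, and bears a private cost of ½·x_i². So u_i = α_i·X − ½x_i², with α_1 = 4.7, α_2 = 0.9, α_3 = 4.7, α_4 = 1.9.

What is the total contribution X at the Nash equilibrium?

Startup i's FOC: ∂u_i/∂x_i = α_i − x_i = 0, so x_i* = α_i.
NE contributions = (4.7, 0.9, 4.7, 1.9); X = 12.2.

12.2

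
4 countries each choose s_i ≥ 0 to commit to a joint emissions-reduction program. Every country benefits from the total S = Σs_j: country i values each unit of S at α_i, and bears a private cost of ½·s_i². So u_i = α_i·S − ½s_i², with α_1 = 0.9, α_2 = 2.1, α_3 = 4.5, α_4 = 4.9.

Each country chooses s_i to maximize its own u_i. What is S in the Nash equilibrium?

Country i's FOC: ∂u_i/∂s_i = α_i − s_i = 0, so s_i* = α_i.
NE contributions = (0.9, 2.1, 4.5, 4.9); S = 12.4.

12.4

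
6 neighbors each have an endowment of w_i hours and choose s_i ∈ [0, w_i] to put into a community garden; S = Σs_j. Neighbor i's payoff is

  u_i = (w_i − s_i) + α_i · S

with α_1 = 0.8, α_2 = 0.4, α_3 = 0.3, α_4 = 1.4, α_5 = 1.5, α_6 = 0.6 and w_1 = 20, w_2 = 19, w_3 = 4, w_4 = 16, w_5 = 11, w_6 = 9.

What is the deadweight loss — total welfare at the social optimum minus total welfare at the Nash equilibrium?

208

∂u_i/∂s_i = α_i − 1, so neighbor i contributes w_i if α_i > 1, else 0.
α_i > 1 for i ∈ {4, 5}; NE contributions (0, 0, 0, 16, 11, 0), S = 27.
W^NE = Σw_i − S^NE + (Σα_i)·S^NE = 79 + 4·27 = 187.
Planner: ∂(Σu_j)/∂s_i = Σα_j − 1 = 4 > 0, so everyone contributes w_i; S^SO = 79, W^SO = 79 + 4·79 = 395.
Deadweight loss = 208.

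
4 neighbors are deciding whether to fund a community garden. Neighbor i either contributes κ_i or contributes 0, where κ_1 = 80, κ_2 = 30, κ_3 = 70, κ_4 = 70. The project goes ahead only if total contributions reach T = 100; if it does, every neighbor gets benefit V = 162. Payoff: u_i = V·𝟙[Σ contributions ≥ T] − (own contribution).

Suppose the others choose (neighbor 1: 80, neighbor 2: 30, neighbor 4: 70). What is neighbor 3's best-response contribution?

0

Others' total = 180 ≥ 100; contributing adds cost 70 for no extra benefit.
Best response: 0.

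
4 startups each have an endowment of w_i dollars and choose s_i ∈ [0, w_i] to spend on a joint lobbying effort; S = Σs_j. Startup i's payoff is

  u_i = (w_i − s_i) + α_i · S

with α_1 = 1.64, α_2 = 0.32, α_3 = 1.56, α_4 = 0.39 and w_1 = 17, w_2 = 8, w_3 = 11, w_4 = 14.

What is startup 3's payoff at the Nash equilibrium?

43.68

∂u_i/∂s_i = α_i − 1, so startup i contributes w_i if α_i > 1, else 0.
α_i > 1 for i ∈ {1, 3}; NE contributions (17, 0, 11, 0), S = 28.
u_3 = (11 − 11) + 1.56·28 = 43.68.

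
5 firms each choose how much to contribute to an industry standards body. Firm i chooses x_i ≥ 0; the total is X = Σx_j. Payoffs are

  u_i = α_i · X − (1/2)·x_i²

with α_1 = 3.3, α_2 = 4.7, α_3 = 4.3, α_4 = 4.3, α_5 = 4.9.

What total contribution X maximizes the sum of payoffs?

107.5

Planner FOC: ∂(Σu_j)/∂x_i = (Σα_j) − x_i = 0, so x_i^SO = Σα_j = 21.5 for every i; X^SO = 107.5.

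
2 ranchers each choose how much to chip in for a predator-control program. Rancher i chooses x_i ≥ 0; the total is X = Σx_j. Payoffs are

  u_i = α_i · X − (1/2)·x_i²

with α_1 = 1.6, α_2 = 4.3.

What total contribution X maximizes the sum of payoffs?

11.8

Planner FOC: ∂(Σu_j)/∂x_i = (Σα_j) − x_i = 0, so x_i^SO = Σα_j = 5.9 for every i; X^SO = 11.8.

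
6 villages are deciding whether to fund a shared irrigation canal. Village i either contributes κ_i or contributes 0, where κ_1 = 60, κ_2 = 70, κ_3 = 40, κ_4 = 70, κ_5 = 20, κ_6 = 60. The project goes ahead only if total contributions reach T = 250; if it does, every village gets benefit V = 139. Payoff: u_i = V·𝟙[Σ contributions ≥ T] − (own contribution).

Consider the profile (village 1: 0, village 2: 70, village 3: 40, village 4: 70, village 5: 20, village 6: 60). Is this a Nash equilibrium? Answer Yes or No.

Yes

Total = 260 ≥ 250: provided.
Village 1 (pledges 0, payoff 139): pledging 60 → total 320, payoff 79. No gain.
Village 2 (pledges 70, payoff 69): dropping to 0 → total 190, payoff 0. No gain.
Village 3 (pledges 40, payoff 99): dropping to 0 → total 220, payoff 0. No gain.
Village 4 (pledges 70, payoff 69): dropping to 0 → total 190, payoff 0. No gain.
Village 5 (pledges 20, payoff 119): dropping to 0 → total 240, payoff 0. No gain.
Village 6 (pledges 60, payoff 79): dropping to 0 → total 200, payoff 0. No gain.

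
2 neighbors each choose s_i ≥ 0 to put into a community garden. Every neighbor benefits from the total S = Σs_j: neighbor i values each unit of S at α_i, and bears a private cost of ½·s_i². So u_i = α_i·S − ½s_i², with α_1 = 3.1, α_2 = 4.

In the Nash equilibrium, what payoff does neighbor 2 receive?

20.4

Neighbor i's FOC: ∂u_i/∂s_i = α_i − s_i = 0, so s_i* = α_i.
NE contributions = (3.1, 4); S = 7.1.
u_2 = α_2·S − ½·(s_2)² = 4·7.1 − ½·4² = 20.4.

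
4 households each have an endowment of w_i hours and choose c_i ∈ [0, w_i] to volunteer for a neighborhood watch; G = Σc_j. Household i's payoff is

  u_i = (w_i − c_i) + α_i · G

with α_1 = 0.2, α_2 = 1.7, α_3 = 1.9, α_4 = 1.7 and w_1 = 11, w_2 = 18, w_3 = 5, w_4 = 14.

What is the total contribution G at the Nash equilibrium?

37

∂u_i/∂c_i = α_i − 1, so household i contributes w_i if α_i > 1, else 0.
α_i > 1 for i ∈ {2, 3, 4}; NE contributions (0, 18, 5, 14), G = 37.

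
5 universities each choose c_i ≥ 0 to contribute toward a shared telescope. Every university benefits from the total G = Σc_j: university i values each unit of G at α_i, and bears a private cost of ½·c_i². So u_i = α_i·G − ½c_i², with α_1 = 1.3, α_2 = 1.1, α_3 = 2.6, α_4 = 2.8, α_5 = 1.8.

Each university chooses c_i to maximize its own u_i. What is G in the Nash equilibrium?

9.6

University i's FOC: ∂u_i/∂c_i = α_i − c_i = 0, so c_i* = α_i.
NE contributions = (1.3, 1.1, 2.6, 2.8, 1.8); G = 9.6.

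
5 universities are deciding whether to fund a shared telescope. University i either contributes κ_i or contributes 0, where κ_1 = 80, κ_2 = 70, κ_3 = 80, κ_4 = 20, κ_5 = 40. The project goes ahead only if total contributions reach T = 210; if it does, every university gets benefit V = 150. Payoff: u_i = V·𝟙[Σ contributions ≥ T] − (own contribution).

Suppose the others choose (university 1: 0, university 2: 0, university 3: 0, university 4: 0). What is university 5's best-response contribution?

0

Others' total = 0. Even contributing 40 gives 40 < 210: no benefit either way.
Best response: 0.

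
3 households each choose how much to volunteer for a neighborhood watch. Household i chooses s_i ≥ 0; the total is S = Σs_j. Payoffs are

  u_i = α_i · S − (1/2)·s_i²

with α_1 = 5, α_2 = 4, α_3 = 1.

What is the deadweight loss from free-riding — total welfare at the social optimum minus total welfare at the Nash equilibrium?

71

Household i's FOC: ∂u_i/∂s_i = α_i − s_i = 0, so s_i* = α_i.
NE contributions = (5, 4, 1); S = 10.
W^NE = (Σα)·S − ½Σα_i² = 10² − ½·42 = 79.
Planner sets s_i = Σα_j = 10 for every i, so S^SO = 3·10 = 30.
W^SO = (Σα)·S^SO − ½·3·(Σα)² = (3/2)·10² = 150.
Deadweight loss = W^SO − W^NE = 71.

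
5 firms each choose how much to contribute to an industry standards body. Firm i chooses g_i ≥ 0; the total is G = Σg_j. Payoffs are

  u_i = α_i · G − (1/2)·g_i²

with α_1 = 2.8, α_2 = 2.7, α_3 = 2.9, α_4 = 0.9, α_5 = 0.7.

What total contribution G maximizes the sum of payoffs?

Planner FOC: ∂(Σu_j)/∂g_i = (Σα_j) − g_i = 0, so g_i^SO = Σα_j = 10 for every i; G^SO = 50.

50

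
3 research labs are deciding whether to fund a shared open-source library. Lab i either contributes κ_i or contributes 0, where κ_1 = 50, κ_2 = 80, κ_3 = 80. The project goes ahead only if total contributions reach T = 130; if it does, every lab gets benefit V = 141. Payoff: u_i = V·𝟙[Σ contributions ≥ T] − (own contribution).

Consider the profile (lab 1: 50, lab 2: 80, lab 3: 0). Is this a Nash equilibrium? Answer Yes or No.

Yes

Total = 130 ≥ 130: provided.
Lab 1 (pledges 50, payoff 91): dropping to 0 → total 80, payoff 0. No gain.
Lab 2 (pledges 80, payoff 61): dropping to 0 → total 50, payoff 0. No gain.
Lab 3 (pledges 0, payoff 141): pledging 80 → total 210, payoff 61. No gain.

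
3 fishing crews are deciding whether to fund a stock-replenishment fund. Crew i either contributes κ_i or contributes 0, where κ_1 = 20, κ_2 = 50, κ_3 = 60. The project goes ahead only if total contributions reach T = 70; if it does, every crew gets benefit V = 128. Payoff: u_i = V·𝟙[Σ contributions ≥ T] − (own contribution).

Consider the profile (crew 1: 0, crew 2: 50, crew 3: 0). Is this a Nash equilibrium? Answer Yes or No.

Total = 50 < 70: not provided.
Crew 1 (pledges 0, payoff 0): pledging 20 → total 70, payoff 108. Profitable deviation.

No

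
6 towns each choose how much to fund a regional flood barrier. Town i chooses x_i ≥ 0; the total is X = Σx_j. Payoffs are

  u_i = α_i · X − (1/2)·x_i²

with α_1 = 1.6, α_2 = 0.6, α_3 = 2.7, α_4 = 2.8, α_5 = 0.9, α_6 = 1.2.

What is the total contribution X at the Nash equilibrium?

9.8

Town i's FOC: ∂u_i/∂x_i = α_i − x_i = 0, so x_i* = α_i.
NE contributions = (1.6, 0.6, 2.7, 2.8, 0.9, 1.2); X = 9.8.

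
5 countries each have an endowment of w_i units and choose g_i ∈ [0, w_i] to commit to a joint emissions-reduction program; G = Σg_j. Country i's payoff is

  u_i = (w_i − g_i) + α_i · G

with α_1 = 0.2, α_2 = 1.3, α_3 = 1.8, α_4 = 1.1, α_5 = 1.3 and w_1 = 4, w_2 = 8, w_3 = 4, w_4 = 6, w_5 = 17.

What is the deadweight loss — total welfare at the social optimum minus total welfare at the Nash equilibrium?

18.8

∂u_i/∂g_i = α_i − 1, so country i contributes w_i if α_i > 1, else 0.
α_i > 1 for i ∈ {2, 3, 4, 5}; NE contributions (0, 8, 4, 6, 17), G = 35.
W^NE = Σw_i − G^NE + (Σα_i)·G^NE = 39 + 4.7·35 = 203.5.
Planner: ∂(Σu_j)/∂g_i = Σα_j − 1 = 4.7 > 0, so everyone contributes w_i; G^SO = 39, W^SO = 39 + 4.7·39 = 222.3.
Deadweight loss = 18.8.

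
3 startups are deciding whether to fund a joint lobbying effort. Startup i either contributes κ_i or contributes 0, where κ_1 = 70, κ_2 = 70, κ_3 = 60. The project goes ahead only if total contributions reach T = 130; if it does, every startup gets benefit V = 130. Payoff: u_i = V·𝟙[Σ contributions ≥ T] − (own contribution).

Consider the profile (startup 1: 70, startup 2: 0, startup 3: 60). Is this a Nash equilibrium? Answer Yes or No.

Yes

Total = 130 ≥ 130: provided.
Startup 1 (pledges 70, payoff 60): dropping to 0 → total 60, payoff 0. No gain.
Startup 2 (pledges 0, payoff 130): pledging 70 → total 200, payoff 60. No gain.
Startup 3 (pledges 60, payoff 70): dropping to 0 → total 70, payoff 0. No gain.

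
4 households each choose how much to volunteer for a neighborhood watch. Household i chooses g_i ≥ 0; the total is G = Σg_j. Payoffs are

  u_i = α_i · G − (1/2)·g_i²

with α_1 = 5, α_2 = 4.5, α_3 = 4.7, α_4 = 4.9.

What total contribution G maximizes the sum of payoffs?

76.4

Planner FOC: ∂(Σu_j)/∂g_i = (Σα_j) − g_i = 0, so g_i^SO = Σα_j = 19.1 for every i; G^SO = 76.4.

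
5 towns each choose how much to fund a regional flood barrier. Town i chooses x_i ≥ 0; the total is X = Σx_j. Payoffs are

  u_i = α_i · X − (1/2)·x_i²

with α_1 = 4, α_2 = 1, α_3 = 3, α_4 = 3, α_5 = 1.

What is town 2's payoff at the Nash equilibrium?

11.5

Town i's FOC: ∂u_i/∂x_i = α_i − x_i = 0, so x_i* = α_i.
NE contributions = (4, 1, 3, 3, 1); X = 12.
u_2 = α_2·X − ½·(x_2)² = 1·12 − ½·1² = 11.5.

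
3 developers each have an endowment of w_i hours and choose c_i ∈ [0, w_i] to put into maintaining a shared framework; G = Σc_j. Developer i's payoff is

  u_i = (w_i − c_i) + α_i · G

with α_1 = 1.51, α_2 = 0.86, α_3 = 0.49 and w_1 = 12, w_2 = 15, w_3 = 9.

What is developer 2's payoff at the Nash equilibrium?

∂u_i/∂c_i = α_i − 1, so developer i contributes w_i if α_i > 1, else 0.
α_i > 1 for i ∈ {1}; NE contributions (12, 0, 0), G = 12.
u_2 = (15 − 0) + 0.86·12 = 25.32.

25.32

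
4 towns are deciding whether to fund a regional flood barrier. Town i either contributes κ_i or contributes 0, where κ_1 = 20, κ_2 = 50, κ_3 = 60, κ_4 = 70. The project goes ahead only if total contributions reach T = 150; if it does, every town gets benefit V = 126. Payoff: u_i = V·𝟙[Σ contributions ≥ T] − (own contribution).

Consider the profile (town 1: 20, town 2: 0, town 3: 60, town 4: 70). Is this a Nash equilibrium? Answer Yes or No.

Yes

Total = 150 ≥ 150: provided.
Town 1 (pledges 20, payoff 106): dropping to 0 → total 130, payoff 0. No gain.
Town 2 (pledges 0, payoff 126): pledging 50 → total 200, payoff 76. No gain.
Town 3 (pledges 60, payoff 66): dropping to 0 → total 90, payoff 0. No gain.
Town 4 (pledges 70, payoff 56): dropping to 0 → total 80, payoff 0. No gain.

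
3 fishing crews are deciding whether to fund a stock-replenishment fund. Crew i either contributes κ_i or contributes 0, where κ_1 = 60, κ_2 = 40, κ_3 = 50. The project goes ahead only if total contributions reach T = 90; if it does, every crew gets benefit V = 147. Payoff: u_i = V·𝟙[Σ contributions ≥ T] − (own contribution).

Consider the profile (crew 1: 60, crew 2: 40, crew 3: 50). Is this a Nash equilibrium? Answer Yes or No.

Total = 150 ≥ 90: provided.
Crew 1 (pledges 60, payoff 87): dropping to 0 → total 90, payoff 147. Profitable deviation.

No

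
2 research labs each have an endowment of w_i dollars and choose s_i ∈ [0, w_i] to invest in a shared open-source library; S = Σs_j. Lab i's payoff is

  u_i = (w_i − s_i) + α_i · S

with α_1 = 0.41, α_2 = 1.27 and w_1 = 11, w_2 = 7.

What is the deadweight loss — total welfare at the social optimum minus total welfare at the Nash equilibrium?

7.48

∂u_i/∂s_i = α_i − 1, so lab i contributes w_i if α_i > 1, else 0.
α_i > 1 for i ∈ {2}; NE contributions (0, 7), S = 7.
W^NE = Σw_i − S^NE + (Σα_i)·S^NE = 18 + 0.68·7 = 22.76.
Planner: ∂(Σu_j)/∂s_i = Σα_j − 1 = 0.68 > 0, so everyone contributes w_i; S^SO = 18, W^SO = 18 + 0.68·18 = 30.24.
Deadweight loss = 7.48.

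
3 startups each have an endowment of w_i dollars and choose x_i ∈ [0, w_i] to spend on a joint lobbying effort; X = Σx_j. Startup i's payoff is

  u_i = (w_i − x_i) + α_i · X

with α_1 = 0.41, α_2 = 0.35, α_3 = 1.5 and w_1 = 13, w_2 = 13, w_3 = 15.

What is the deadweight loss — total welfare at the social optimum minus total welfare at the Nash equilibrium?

∂u_i/∂x_i = α_i − 1, so startup i contributes w_i if α_i > 1, else 0.
α_i > 1 for i ∈ {3}; NE contributions (0, 0, 15), X = 15.
W^NE = Σw_i − X^NE + (Σα_i)·X^NE = 41 + 1.26·15 = 59.9.
Planner: ∂(Σu_j)/∂x_i = Σα_j − 1 = 1.26 > 0, so everyone contributes w_i; X^SO = 41, W^SO = 41 + 1.26·41 = 92.66.
Deadweight loss = 32.76.

32.76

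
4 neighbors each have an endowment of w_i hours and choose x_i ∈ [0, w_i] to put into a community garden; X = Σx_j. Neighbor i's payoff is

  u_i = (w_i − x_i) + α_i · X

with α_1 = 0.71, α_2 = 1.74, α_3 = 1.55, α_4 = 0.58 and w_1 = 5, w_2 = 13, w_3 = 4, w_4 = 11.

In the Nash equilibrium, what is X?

17

∂u_i/∂x_i = α_i − 1, so neighbor i contributes w_i if α_i > 1, else 0.
α_i > 1 for i ∈ {2, 3}; NE contributions (0, 13, 4, 0), X = 17.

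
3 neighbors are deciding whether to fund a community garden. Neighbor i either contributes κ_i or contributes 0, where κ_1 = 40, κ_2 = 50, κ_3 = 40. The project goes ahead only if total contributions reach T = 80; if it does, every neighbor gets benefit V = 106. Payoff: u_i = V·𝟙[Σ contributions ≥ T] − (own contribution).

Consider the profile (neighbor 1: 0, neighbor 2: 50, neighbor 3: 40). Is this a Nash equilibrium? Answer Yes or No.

Yes

Total = 90 ≥ 80: provided.
Neighbor 1 (pledges 0, payoff 106): pledging 40 → total 130, payoff 66. No gain.
Neighbor 2 (pledges 50, payoff 56): dropping to 0 → total 40, payoff 0. No gain.
Neighbor 3 (pledges 40, payoff 66): dropping to 0 → total 50, payoff 0. No gain.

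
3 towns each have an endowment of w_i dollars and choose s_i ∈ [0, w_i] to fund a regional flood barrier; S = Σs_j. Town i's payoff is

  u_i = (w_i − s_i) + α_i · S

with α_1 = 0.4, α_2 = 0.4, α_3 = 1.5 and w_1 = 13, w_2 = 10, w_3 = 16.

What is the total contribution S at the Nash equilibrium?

16

∂u_i/∂s_i = α_i − 1, so town i contributes w_i if α_i > 1, else 0.
α_i > 1 for i ∈ {3}; NE contributions (0, 0, 16), S = 16.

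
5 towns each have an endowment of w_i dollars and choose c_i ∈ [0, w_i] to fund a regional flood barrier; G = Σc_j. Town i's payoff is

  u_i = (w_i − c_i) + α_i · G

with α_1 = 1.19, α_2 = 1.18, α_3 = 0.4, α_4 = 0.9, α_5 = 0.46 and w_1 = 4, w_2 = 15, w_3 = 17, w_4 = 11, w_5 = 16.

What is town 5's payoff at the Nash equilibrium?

24.74

∂u_i/∂c_i = α_i − 1, so town i contributes w_i if α_i > 1, else 0.
α_i > 1 for i ∈ {1, 2}; NE contributions (4, 15, 0, 0, 0), G = 19.
u_5 = (16 − 0) + 0.46·19 = 24.74.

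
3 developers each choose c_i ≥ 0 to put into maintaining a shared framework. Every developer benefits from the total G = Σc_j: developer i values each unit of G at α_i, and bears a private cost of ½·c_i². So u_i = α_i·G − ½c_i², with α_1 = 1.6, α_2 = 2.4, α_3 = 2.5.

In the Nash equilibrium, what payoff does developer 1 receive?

Developer i's FOC: ∂u_i/∂c_i = α_i − c_i = 0, so c_i* = α_i.
NE contributions = (1.6, 2.4, 2.5); G = 6.5.
u_1 = α_1·G − ½·(c_1)² = 1.6·6.5 − ½·1.6² = 9.12.

9.12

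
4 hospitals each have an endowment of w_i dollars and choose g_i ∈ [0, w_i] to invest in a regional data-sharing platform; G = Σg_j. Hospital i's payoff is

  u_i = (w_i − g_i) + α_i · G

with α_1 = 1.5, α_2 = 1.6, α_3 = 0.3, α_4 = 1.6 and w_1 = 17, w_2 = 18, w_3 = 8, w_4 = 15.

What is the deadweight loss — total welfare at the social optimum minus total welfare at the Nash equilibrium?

∂u_i/∂g_i = α_i − 1, so hospital i contributes w_i if α_i > 1, else 0.
α_i > 1 for i ∈ {1, 2, 4}; NE contributions (17, 18, 0, 15), G = 50.
W^NE = Σw_i − G^NE + (Σα_i)·G^NE = 58 + 4·50 = 258.
Planner: ∂(Σu_j)/∂g_i = Σα_j − 1 = 4 > 0, so everyone contributes w_i; G^SO = 58, W^SO = 58 + 4·58 = 290.
Deadweight loss = 32.

32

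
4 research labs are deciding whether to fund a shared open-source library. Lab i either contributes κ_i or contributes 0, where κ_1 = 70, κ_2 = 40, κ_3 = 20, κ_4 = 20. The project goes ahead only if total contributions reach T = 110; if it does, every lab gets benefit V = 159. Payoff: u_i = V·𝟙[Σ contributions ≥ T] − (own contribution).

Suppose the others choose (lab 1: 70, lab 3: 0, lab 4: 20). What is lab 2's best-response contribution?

40

Others' total = 90. Contributing 40 brings total to 130 ≥ 110: gain V − κ_2 = 119.
Best response: 40.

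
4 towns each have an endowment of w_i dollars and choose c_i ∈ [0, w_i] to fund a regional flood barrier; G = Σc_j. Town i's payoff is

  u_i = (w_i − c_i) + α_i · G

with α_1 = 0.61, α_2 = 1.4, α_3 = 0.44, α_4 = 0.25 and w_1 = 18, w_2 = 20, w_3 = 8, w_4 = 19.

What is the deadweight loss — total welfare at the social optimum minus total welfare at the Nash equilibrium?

∂u_i/∂c_i = α_i − 1, so town i contributes w_i if α_i > 1, else 0.
α_i > 1 for i ∈ {2}; NE contributions (0, 20, 0, 0), G = 20.
W^NE = Σw_i − G^NE + (Σα_i)·G^NE = 65 + 1.7·20 = 99.
Planner: ∂(Σu_j)/∂c_i = Σα_j − 1 = 1.7 > 0, so everyone contributes w_i; G^SO = 65, W^SO = 65 + 1.7·65 = 175.5.
Deadweight loss = 76.5.

76.5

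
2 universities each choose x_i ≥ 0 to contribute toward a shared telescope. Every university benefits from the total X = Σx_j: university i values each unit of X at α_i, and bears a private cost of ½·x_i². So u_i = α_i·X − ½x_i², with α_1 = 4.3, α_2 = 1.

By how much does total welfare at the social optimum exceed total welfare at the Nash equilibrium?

University i's FOC: ∂u_i/∂x_i = α_i − x_i = 0, so x_i* = α_i.
NE contributions = (4.3, 1); X = 5.3.
W^NE = (Σα)·X − ½Σα_i² = 5.3² − ½·19.49 = 18.345.
Planner sets x_i = Σα_j = 5.3 for every i, so X^SO = 2·5.3 = 10.6.
W^SO = (Σα)·X^SO − ½·2·(Σα)² = (2/2)·5.3² = 28.09.
Deadweight loss = W^SO − W^NE = 9.745.

9.745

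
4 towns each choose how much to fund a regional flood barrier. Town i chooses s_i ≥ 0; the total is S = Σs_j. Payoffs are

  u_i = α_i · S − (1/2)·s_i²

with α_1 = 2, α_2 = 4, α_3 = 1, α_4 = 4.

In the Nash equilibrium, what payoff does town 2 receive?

36

Town i's FOC: ∂u_i/∂s_i = α_i − s_i = 0, so s_i* = α_i.
NE contributions = (2, 4, 1, 4); S = 11.
u_2 = α_2·S − ½·(s_2)² = 4·11 − ½·4² = 36.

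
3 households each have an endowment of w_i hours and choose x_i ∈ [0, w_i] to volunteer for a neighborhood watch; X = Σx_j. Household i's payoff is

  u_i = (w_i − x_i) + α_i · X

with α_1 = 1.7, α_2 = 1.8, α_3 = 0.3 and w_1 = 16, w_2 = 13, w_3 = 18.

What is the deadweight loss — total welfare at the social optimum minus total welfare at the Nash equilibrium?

50.4

∂u_i/∂x_i = α_i − 1, so household i contributes w_i if α_i > 1, else 0.
α_i > 1 for i ∈ {1, 2}; NE contributions (16, 13, 0), X = 29.
W^NE = Σw_i − X^NE + (Σα_i)·X^NE = 47 + 2.8·29 = 128.2.
Planner: ∂(Σu_j)/∂x_i = Σα_j − 1 = 2.8 > 0, so everyone contributes w_i; X^SO = 47, W^SO = 47 + 2.8·47 = 178.6.
Deadweight loss = 50.4.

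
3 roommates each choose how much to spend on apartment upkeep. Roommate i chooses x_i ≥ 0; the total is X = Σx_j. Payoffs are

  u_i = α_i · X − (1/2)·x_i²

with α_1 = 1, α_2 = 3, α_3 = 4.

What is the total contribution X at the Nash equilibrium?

8

Roommate i's FOC: ∂u_i/∂x_i = α_i − x_i = 0, so x_i* = α_i.
NE contributions = (1, 3, 4); X = 8.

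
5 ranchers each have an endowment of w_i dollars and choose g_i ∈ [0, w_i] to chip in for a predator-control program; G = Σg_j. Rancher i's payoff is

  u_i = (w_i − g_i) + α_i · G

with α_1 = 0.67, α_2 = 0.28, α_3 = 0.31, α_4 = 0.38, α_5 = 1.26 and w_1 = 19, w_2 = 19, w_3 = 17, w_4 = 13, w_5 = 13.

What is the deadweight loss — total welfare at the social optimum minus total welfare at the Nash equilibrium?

129.2

∂u_i/∂g_i = α_i − 1, so rancher i contributes w_i if α_i > 1, else 0.
α_i > 1 for i ∈ {5}; NE contributions (0, 0, 0, 0, 13), G = 13.
W^NE = Σw_i − G^NE + (Σα_i)·G^NE = 81 + 1.9·13 = 105.7.
Planner: ∂(Σu_j)/∂g_i = Σα_j − 1 = 1.9 > 0, so everyone contributes w_i; G^SO = 81, W^SO = 81 + 1.9·81 = 234.9.
Deadweight loss = 129.2.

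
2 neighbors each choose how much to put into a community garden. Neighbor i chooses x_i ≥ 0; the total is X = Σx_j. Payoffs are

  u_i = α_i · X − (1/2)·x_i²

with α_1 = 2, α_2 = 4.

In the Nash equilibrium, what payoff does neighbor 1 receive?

10

Neighbor i's FOC: ∂u_i/∂x_i = α_i − x_i = 0, so x_i* = α_i.
NE contributions = (2, 4); X = 6.
u_1 = α_1·X − ½·(x_1)² = 2·6 − ½·2² = 10.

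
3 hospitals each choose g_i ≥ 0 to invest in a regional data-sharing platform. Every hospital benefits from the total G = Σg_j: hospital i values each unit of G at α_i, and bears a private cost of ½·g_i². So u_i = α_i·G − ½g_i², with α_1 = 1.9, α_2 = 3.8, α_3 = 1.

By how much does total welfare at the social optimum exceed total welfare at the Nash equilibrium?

Hospital i's FOC: ∂u_i/∂g_i = α_i − g_i = 0, so g_i* = α_i.
NE contributions = (1.9, 3.8, 1); G = 6.7.
W^NE = (Σα)·G − ½Σα_i² = 6.7² − ½·19.05 = 35.365.
Planner sets g_i = Σα_j = 6.7 for every i, so G^SO = 3·6.7 = 20.1.
W^SO = (Σα)·G^SO − ½·3·(Σα)² = (3/2)·6.7² = 67.335.
Deadweight loss = W^SO − W^NE = 31.97.

31.97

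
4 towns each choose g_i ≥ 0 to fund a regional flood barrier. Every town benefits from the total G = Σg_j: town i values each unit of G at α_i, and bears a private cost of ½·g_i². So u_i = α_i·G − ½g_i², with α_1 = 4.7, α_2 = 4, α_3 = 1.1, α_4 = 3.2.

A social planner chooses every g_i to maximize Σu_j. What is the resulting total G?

52

Planner FOC: ∂(Σu_j)/∂g_i = (Σα_j) − g_i = 0, so g_i^SO = Σα_j = 13 for every i; G^SO = 52.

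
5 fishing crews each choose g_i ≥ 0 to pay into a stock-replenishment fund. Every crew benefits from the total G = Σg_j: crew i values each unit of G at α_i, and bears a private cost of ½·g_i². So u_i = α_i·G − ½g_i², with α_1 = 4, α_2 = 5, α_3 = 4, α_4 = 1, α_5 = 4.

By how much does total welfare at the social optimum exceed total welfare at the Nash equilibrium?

Crew i's FOC: ∂u_i/∂g_i = α_i − g_i = 0, so g_i* = α_i.
NE contributions = (4, 5, 4, 1, 4); G = 18.
W^NE = (Σα)·G − ½Σα_i² = 18² − ½·74 = 287.
Planner sets g_i = Σα_j = 18 for every i, so G^SO = 5·18 = 90.
W^SO = (Σα)·G^SO − ½·5·(Σα)² = (5/2)·18² = 810.
Deadweight loss = W^SO − W^NE = 523.

523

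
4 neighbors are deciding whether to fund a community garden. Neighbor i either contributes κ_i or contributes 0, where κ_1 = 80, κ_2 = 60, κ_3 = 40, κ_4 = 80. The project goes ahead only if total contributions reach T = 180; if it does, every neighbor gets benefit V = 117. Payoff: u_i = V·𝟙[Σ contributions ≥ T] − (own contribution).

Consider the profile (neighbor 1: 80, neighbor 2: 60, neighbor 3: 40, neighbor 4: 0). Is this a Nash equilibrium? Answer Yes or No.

Yes

Total = 180 ≥ 180: provided.
Neighbor 1 (pledges 80, payoff 37): dropping to 0 → total 100, payoff 0. No gain.
Neighbor 2 (pledges 60, payoff 57): dropping to 0 → total 120, payoff 0. No gain.
Neighbor 3 (pledges 40, payoff 77): dropping to 0 → total 140, payoff 0. No gain.
Neighbor 4 (pledges 0, payoff 117): pledging 80 → total 260, payoff 37. No gain.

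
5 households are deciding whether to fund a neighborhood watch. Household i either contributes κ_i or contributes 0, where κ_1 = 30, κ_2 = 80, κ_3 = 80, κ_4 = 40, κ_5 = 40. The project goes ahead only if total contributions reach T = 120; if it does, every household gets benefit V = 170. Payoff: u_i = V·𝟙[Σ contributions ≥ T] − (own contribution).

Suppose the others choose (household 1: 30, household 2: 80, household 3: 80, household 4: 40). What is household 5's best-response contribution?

0

Others' total = 230 ≥ 120; contributing adds cost 40 for no extra benefit.
Best response: 0.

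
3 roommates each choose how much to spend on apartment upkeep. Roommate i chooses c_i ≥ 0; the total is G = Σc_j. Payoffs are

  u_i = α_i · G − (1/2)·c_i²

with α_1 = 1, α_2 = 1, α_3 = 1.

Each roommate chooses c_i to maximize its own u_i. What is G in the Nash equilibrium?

Roommate i's FOC: ∂u_i/∂c_i = α_i − c_i = 0, so c_i* = α_i.
NE contributions = (1, 1, 1); G = 3.

3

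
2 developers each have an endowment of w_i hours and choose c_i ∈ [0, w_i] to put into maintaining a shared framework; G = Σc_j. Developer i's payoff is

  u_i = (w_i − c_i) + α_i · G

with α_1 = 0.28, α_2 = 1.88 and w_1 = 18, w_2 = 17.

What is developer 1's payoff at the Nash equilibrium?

∂u_i/∂c_i = α_i − 1, so developer i contributes w_i if α_i > 1, else 0.
α_i > 1 for i ∈ {2}; NE contributions (0, 17), G = 17.
u_1 = (18 − 0) + 0.28·17 = 22.76.

22.76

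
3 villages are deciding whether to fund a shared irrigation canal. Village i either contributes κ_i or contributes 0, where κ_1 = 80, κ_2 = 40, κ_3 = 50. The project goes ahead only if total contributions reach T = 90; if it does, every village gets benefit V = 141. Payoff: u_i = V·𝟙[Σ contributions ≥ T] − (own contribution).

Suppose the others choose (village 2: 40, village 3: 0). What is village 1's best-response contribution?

Others' total = 40. Contributing 80 brings total to 120 ≥ 90: gain V − κ_1 = 61.
Best response: 80.

80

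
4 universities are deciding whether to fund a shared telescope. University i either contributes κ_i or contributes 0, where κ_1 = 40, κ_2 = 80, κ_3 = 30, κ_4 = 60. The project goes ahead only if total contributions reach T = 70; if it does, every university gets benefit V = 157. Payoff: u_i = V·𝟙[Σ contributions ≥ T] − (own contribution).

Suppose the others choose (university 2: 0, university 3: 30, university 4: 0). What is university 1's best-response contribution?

Others' total = 30. Contributing 40 brings total to 70 ≥ 70: gain V − κ_1 = 117.
Best response: 40.

40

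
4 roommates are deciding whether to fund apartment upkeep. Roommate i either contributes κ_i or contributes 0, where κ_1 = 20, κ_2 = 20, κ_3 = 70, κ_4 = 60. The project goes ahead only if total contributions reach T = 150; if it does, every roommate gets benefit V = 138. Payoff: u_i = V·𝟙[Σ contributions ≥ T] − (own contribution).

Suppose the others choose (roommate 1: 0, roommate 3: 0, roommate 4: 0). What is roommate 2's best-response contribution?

0

Others' total = 0. Even contributing 20 gives 20 < 150: no benefit either way.
Best response: 0.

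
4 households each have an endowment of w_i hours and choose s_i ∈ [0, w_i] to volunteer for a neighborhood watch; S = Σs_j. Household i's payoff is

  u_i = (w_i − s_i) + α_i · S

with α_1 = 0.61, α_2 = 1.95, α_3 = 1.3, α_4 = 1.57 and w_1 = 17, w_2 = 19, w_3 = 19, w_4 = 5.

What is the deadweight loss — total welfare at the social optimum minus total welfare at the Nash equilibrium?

75.31

∂u_i/∂s_i = α_i − 1, so household i contributes w_i if α_i > 1, else 0.
α_i > 1 for i ∈ {2, 3, 4}; NE contributions (0, 19, 19, 5), S = 43.
W^NE = Σw_i − S^NE + (Σα_i)·S^NE = 60 + 4.43·43 = 250.49.
Planner: ∂(Σu_j)/∂s_i = Σα_j − 1 = 4.43 > 0, so everyone contributes w_i; S^SO = 60, W^SO = 60 + 4.43·60 = 325.8.
Deadweight loss = 75.31.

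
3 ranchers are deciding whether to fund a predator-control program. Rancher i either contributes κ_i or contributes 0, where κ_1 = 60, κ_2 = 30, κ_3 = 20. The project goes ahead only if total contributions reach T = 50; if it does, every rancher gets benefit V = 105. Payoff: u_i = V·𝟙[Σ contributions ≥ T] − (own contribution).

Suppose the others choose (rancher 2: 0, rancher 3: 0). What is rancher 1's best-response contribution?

60

Others' total = 0. Contributing 60 brings total to 60 ≥ 50: gain V − κ_1 = 45.
Best response: 60.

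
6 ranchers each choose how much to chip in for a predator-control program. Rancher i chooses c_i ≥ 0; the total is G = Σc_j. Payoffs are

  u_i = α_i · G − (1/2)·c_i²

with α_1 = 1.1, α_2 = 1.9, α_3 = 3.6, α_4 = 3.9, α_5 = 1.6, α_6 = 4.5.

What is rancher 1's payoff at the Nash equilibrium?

17.655

Rancher i's FOC: ∂u_i/∂c_i = α_i − c_i = 0, so c_i* = α_i.
NE contributions = (1.1, 1.9, 3.6, 3.9, 1.6, 4.5); G = 16.6.
u_1 = α_1·G − ½·(c_1)² = 1.1·16.6 − ½·1.1² = 17.655.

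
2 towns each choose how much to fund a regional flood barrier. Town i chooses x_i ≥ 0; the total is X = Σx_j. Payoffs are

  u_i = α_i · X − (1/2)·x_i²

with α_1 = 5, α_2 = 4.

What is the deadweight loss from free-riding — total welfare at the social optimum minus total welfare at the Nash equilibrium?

Town i's FOC: ∂u_i/∂x_i = α_i − x_i = 0, so x_i* = α_i.
NE contributions = (5, 4); X = 9.
W^NE = (Σα)·X − ½Σα_i² = 9² − ½·41 = 60.5.
Planner sets x_i = Σα_j = 9 for every i, so X^SO = 2·9 = 18.
W^SO = (Σα)·X^SO − ½·2·(Σα)² = (2/2)·9² = 81.
Deadweight loss = W^SO − W^NE = 20.5.

20.5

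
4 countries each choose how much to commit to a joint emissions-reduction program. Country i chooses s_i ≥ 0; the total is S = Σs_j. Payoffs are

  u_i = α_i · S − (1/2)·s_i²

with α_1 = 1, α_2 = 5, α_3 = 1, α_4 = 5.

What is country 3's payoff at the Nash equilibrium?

11.5

Country i's FOC: ∂u_i/∂s_i = α_i − s_i = 0, so s_i* = α_i.
NE contributions = (1, 5, 1, 5); S = 12.
u_3 = α_3·S − ½·(s_3)² = 1·12 − ½·1² = 11.5.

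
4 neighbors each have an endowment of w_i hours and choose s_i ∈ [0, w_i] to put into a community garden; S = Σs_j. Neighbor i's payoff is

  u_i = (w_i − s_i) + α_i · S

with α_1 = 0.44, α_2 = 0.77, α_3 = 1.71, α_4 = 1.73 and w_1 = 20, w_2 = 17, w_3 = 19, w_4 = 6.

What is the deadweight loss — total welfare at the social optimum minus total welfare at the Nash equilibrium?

135.05

∂u_i/∂s_i = α_i − 1, so neighbor i contributes w_i if α_i > 1, else 0.
α_i > 1 for i ∈ {3, 4}; NE contributions (0, 0, 19, 6), S = 25.
W^NE = Σw_i − S^NE + (Σα_i)·S^NE = 62 + 3.65·25 = 153.25.
Planner: ∂(Σu_j)/∂s_i = Σα_j − 1 = 3.65 > 0, so everyone contributes w_i; S^SO = 62, W^SO = 62 + 3.65·62 = 288.3.
Deadweight loss = 135.05.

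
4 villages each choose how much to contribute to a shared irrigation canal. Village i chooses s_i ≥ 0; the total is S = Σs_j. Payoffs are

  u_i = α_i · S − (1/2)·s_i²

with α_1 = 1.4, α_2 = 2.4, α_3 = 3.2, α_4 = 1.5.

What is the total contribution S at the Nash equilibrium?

8.5

Village i's FOC: ∂u_i/∂s_i = α_i − s_i = 0, so s_i* = α_i.
NE contributions = (1.4, 2.4, 3.2, 1.5); S = 8.5.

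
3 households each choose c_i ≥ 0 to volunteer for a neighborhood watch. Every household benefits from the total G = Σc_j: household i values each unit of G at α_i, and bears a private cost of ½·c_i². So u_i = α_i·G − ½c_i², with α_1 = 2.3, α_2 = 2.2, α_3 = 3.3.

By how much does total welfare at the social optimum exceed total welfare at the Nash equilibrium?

Household i's FOC: ∂u_i/∂c_i = α_i − c_i = 0, so c_i* = α_i.
NE contributions = (2.3, 2.2, 3.3); G = 7.8.
W^NE = (Σα)·G − ½Σα_i² = 7.8² − ½·21.02 = 50.33.
Planner sets c_i = Σα_j = 7.8 for every i, so G^SO = 3·7.8 = 23.4.
W^SO = (Σα)·G^SO − ½·3·(Σα)² = (3/2)·7.8² = 91.26.
Deadweight loss = W^SO − W^NE = 40.93.

40.93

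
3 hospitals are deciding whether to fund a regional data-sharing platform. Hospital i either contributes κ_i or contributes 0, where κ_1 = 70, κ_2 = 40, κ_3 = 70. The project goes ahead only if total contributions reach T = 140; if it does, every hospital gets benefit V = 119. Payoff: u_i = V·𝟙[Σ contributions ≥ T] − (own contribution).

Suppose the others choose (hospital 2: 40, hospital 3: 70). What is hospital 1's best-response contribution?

70

Others' total = 110. Contributing 70 brings total to 180 ≥ 140: gain V − κ_1 = 49.
Best response: 70.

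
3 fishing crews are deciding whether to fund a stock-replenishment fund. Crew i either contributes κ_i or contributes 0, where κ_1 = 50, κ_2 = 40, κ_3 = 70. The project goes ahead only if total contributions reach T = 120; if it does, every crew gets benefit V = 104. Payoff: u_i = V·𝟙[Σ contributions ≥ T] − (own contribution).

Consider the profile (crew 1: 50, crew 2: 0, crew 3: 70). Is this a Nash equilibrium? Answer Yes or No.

Total = 120 ≥ 120: provided.
Crew 1 (pledges 50, payoff 54): dropping to 0 → total 70, payoff 0. No gain.
Crew 2 (pledges 0, payoff 104): pledging 40 → total 160, payoff 64. No gain.
Crew 3 (pledges 70, payoff 34): dropping to 0 → total 50, payoff 0. No gain.

Yes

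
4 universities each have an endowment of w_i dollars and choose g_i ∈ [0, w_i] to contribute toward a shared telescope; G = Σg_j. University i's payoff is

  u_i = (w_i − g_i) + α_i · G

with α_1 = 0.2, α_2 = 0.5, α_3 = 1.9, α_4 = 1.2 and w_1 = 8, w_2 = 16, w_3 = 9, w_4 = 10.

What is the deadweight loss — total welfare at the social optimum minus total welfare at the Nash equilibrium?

∂u_i/∂g_i = α_i − 1, so university i contributes w_i if α_i > 1, else 0.
α_i > 1 for i ∈ {3, 4}; NE contributions (0, 0, 9, 10), G = 19.
W^NE = Σw_i − G^NE + (Σα_i)·G^NE = 43 + 2.8·19 = 96.2.
Planner: ∂(Σu_j)/∂g_i = Σα_j − 1 = 2.8 > 0, so everyone contributes w_i; G^SO = 43, W^SO = 43 + 2.8·43 = 163.4.
Deadweight loss = 67.2.

67.2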